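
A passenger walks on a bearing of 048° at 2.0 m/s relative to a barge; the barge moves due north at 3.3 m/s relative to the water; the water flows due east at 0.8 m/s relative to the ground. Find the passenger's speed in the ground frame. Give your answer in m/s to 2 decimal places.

5.17 m/s

In east/north components (m/s): passenger relative to barge = (1.486, 1.338); barge relative to water = (0.000, 3.300); water relative to ground = (0.800, 0.000).
Sum = (2.286, 4.638) m/s.
Speed = |(2.286, 4.638)| = 5.171 m/s.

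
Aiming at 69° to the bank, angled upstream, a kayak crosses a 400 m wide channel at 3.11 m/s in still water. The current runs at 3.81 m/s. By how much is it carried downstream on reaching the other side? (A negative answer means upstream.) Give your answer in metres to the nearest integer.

371 m

Perpendicular speed = 2.903 m/s; crossing time = 400 / 2.903 = 137.768 s.
Net downstream speed = 2.695 m/s.
Drift = 2.695 × 137.768 = 371.350 m (downstream).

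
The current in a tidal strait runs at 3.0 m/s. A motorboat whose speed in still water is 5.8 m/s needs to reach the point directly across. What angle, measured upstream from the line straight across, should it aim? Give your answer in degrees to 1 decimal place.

To cancel the current, the upstream component of the motorboat's velocity must equal the flow: 5.8 sin θ = 3.0.
sin θ = 3.0 / 5.8 = 0.5172.
θ = arcsin(0.5172) = 31.147°.

31.1°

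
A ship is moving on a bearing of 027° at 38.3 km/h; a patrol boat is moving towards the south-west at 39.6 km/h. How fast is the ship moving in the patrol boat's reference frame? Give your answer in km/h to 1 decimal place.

Taking east as x and north as y: ship velocity = (17.388, 34.126) km/h; patrol boat velocity = (-28.001, -28.001) km/h.
Velocity of ship relative to patrol boat = (17.388, 34.126) − (-28.001, -28.001) = (45.389, 62.127) km/h.
Magnitude = |(45.389, 62.127)| = 76.941 km/h.

76.9 km/h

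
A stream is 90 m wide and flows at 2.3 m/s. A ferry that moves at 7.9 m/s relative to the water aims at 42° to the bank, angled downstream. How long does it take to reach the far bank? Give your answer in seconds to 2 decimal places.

17.03 s

The component of the ferry's velocity perpendicular to the bank is 7.9 × sin 42° = 5.286 m/s.
Only the cross-stream component determines the crossing time; the current contributes nothing perpendicular to the bank.
Time = 90 / 5.286 = 17.026 s.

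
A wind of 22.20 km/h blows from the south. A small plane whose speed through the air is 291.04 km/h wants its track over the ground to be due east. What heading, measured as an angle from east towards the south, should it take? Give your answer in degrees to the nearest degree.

4°

The wind pushes perpendicular to the desired track; the heading must have a component into the wind equal to 22.20 km/h: 291.04 sin θ = 22.20.
sin θ = 0.0763, so θ = 4.375°.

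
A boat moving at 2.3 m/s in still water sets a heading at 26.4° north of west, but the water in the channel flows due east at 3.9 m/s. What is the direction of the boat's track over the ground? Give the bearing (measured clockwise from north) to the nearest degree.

061°

Taking east as x and north as y: velocity relative to the water = (-2.060, 1.023) m/s; the water relative to ground = (3.900, 0.000) m/s.
Velocity relative to ground = (-2.060, 1.023) + (3.900, 0.000) = (1.840, 1.023) m/s.
Bearing = atan2(1.84, 1.02) = 60.93° clockwise from north.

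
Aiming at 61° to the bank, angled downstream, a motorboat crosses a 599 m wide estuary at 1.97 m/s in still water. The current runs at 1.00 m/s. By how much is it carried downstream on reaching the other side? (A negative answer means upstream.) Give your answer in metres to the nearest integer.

680 m

Perpendicular speed = 1.723 m/s; crossing time = 599 / 1.723 = 347.649 s.
Net downstream speed = 1.955 m/s.
Drift = 1.955 × 347.649 = 679.680 m (downstream).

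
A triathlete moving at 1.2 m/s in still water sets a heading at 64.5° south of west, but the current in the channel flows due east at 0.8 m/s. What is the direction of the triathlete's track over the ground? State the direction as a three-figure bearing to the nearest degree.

Taking east as x and north as y: velocity relative to the water = (-0.517, -1.083) m/s; the water relative to ground = (0.800, 0.000) m/s.
Velocity relative to ground = (-0.517, -1.083) + (0.800, 0.000) = (0.283, -1.083) m/s.
Bearing = atan2(0.28, -1.08) = 165.34° clockwise from north.

165°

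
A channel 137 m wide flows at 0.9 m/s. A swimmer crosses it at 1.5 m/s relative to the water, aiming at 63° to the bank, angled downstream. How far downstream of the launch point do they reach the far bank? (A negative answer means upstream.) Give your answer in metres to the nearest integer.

Perpendicular speed = 1.337 m/s; crossing time = 137 / 1.337 = 102.506 s.
Net downstream speed = 1.581 m/s.
Drift = 1.581 × 102.506 = 162.060 m (downstream).

162 m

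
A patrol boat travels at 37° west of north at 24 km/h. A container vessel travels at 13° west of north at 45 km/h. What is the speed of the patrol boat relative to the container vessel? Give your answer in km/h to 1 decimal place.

25.1 km/h

Taking east as x and north as y: patrol boat velocity = (-14.444, 19.167) km/h; container vessel velocity = (-10.123, 43.847) km/h.
Velocity of patrol boat relative to container vessel = (-14.444, 19.167) − (-10.123, 43.847) = (-4.321, -24.679) km/h.
Magnitude = |(-4.321, -24.679)| = 25.055 km/h.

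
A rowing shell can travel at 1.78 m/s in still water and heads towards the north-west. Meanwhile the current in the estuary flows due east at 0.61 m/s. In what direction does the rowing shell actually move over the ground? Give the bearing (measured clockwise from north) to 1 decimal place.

332.7°

Taking east as x and north as y: velocity relative to the water = (-1.259, 1.259) m/s; the water relative to ground = (0.610, 0.000) m/s.
Velocity relative to ground = (-1.259, 1.259) + (0.610, 0.000) = (-0.649, 1.259) m/s.
Bearing = atan2(-0.65, 1.26) = 332.74° clockwise from north.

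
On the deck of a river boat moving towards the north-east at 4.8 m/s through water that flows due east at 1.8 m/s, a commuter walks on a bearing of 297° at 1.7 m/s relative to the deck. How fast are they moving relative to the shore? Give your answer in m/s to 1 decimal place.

In east/north components (m/s): commuter relative to river boat = (-1.515, 0.772); river boat relative to water = (3.394, 3.394); water relative to ground = (1.800, 0.000).
Sum = (3.679, 4.166) m/s.
Speed = |(3.679, 4.166)| = 5.558 m/s.

5.6 m/s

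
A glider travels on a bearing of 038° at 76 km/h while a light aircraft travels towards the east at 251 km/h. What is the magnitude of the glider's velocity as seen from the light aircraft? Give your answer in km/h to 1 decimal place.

212.8 km/h

Taking east as x and north as y: glider velocity = (46.790, 59.889) km/h; light aircraft velocity = (251.000, 0.000) km/h.
Velocity of glider relative to light aircraft = (46.790, 59.889) − (251.000, 0.000) = (-204.210, 59.889) km/h.
Magnitude = |(-204.210, 59.889)| = 212.810 km/h.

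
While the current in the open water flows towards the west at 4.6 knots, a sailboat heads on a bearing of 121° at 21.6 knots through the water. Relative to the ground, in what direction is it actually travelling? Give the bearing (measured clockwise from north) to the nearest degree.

129°

Taking east as x and north as y: velocity relative to the water = (18.515, -11.125) knots; the water relative to ground = (-4.600, 0.000) knots.
Velocity relative to ground = (18.515, -11.125) + (-4.600, 0.000) = (13.915, -11.125) knots.
Bearing = atan2(13.91, -11.12) = 128.64° clockwise from north.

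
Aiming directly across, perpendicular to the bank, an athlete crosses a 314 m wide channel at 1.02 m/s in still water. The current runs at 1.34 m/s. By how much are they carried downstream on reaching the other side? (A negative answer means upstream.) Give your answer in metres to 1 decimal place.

412.5 m

Perpendicular speed = 1.020 m/s; crossing time = 314 / 1.020 = 307.843 s.
Net downstream speed = 1.340 m/s.
Drift = 1.340 × 307.843 = 412.510 m (downstream).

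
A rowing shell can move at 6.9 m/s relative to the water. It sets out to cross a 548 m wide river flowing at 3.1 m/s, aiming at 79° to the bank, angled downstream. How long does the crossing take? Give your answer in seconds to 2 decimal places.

The component of the rowing shell's velocity perpendicular to the bank is 6.9 × sin 79° = 6.773 m/s.
Only the cross-stream component determines the crossing time; the current contributes nothing perpendicular to the bank.
Time = 548 / 6.773 = 80.907 s.

80.91 s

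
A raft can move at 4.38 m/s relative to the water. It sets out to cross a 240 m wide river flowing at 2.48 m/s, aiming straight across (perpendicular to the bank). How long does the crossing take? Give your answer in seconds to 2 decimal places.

54.79 s

The component of the raft's velocity perpendicular to the bank is 4.38 m/s.
Only the cross-stream component determines the crossing time; the current contributes nothing perpendicular to the bank.
Time = 240 / 4.380 = 54.795 s.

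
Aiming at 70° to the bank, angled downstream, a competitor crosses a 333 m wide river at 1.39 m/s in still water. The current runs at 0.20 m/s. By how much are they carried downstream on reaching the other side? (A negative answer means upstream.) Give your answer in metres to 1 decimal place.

172.2 m

Perpendicular speed = 1.306 m/s; crossing time = 333 / 1.306 = 254.943 s.
Net downstream speed = 0.675 m/s.
Drift = 0.675 × 254.943 = 172.191 m (downstream).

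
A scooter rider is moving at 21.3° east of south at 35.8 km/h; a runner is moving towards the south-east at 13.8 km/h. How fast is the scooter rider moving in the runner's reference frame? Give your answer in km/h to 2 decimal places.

Taking east as x and north as y: scooter rider velocity = (13.004, -33.355) km/h; runner velocity = (9.758, -9.758) km/h.
Velocity of scooter rider relative to runner = (13.004, -33.355) − (9.758, -9.758) = (3.246, -23.596) km/h.
Magnitude = |(3.246, -23.596)| = 23.819 km/h.

23.82 km/h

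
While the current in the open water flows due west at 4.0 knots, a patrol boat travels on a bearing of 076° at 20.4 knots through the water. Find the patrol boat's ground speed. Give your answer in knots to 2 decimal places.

Taking east as x and north as y: velocity relative to the water = (19.794, 4.935) knots; the water relative to ground = (-4.000, 0.000) knots.
Velocity relative to ground = (19.794, 4.935) + (-4.000, 0.000) = (15.794, 4.935) knots.
Speed = |(15.794, 4.935)| = 16.547 knots.

16.55 knots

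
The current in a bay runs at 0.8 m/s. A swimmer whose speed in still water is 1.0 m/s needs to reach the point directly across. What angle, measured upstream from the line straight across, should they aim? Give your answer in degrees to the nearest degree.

To cancel the current, the upstream component of the swimmer's velocity must equal the flow: 1.0 sin θ = 0.8.
sin θ = 0.8 / 1.0 = 0.8000.
θ = arcsin(0.8000) = 53.130°.

53°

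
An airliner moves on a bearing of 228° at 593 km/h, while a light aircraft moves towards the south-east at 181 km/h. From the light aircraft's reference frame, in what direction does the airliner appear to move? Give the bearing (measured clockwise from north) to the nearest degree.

245°

Taking east as x and north as y: airliner velocity = (-440.685, -396.794) km/h; light aircraft velocity = (127.986, -127.986) km/h.
Velocity of airliner relative to light aircraft = (-440.685, -396.794) − (127.986, -127.986) = (-568.671, -268.808) km/h.
Bearing = atan2(-568.67, -268.81) = 244.70° clockwise from north.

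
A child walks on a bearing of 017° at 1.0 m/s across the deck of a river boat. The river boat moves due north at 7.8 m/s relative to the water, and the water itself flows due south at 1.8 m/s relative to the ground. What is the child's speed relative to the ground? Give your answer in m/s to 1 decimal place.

In east/north components (m/s): child relative to river boat = (0.292, 0.956); river boat relative to water = (0.000, 7.800); water relative to ground = (0.000, -1.800).
Sum = (0.292, 6.956) m/s.
Speed = |(0.292, 6.956)| = 6.962 m/s.

7.0 m/s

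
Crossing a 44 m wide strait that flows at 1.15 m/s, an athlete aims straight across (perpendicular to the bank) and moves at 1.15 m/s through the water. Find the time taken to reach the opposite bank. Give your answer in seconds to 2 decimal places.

The component of the athlete's velocity perpendicular to the bank is 1.15 m/s.
The flow acts along the bank and has no component across it.
Time = 44 / 1.150 = 38.261 s.

38.26 s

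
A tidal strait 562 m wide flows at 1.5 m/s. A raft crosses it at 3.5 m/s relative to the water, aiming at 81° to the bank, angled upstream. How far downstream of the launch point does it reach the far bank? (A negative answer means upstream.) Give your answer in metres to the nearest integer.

155 m

Perpendicular speed = 3.457 m/s; crossing time = 562 / 3.457 = 162.573 s.
Net downstream speed = 0.952 m/s.
Drift = 0.952 × 162.573 = 154.847 m (downstream).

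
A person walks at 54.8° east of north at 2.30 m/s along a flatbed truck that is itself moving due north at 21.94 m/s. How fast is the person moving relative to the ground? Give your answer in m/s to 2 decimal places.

23.34 m/s

Taking east as x and north as y: flatbed truck velocity = (0.000, 21.940) m/s; person velocity relative to flatbed truck = (1.879, 1.326) m/s.
Velocity relative to ground = (0.000, 21.940) + (1.879, 1.326) = (1.879, 23.266) m/s.
Speed = |(1.879, 23.266)| = 23.342 m/s.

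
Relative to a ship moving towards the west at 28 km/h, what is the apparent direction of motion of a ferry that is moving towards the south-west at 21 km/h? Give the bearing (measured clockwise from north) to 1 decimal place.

138.5°

Taking east as x and north as y: ferry velocity = (-14.849, -14.849) km/h; ship velocity = (-28.000, 0.000) km/h.
Velocity of ferry relative to ship = (-14.849, -14.849) − (-28.000, 0.000) = (13.151, -14.849) km/h.
Bearing = atan2(13.15, -14.85) = 138.47° clockwise from north.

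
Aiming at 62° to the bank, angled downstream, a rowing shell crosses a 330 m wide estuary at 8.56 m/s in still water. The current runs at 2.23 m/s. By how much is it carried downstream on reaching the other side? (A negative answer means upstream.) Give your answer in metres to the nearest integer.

Perpendicular speed = 7.558 m/s; crossing time = 330 / 7.558 = 43.662 s.
Net downstream speed = 6.249 m/s.
Drift = 6.249 × 43.662 = 272.831 m (downstream).

273 m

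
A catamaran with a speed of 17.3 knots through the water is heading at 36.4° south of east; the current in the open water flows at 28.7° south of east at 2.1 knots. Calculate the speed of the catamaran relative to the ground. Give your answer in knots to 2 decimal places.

19.38 knots

Taking east as x and north as y: velocity relative to the water = (13.925, -10.266) knots; the water relative to ground = (1.842, -1.008) knots.
Velocity relative to ground = (13.925, -10.266) + (1.842, -1.008) = (15.767, -11.275) knots.
Speed = |(15.767, -11.275)| = 19.383 knots.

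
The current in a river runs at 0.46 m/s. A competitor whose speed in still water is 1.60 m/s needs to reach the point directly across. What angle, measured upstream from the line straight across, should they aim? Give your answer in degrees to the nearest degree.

To cancel the current, the upstream component of the competitor's velocity must equal the flow: 1.60 sin θ = 0.46.
sin θ = 0.46 / 1.60 = 0.2875.
θ = arcsin(0.2875) = 16.708°.

17°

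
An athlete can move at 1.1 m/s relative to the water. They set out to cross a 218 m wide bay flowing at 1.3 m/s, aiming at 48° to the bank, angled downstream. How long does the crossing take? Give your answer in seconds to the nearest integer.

The component of the athlete's velocity perpendicular to the bank is 1.1 × sin 48° = 0.817 m/s.
The flow acts along the bank and has no component across it.
Time = 218 / 0.817 = 266.680 s.

267 s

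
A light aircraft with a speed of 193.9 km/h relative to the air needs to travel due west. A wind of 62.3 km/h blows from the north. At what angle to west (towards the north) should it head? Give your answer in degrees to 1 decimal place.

The wind pushes perpendicular to the desired track; the heading must have a component into the wind equal to 62.3 km/h: 193.9 sin θ = 62.3.
sin θ = 0.3213, so θ = 18.742°.

18.7°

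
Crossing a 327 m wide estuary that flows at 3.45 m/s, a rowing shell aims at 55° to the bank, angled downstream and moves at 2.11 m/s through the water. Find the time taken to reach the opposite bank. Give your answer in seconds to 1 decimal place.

The component of the rowing shell's velocity perpendicular to the bank is 2.11 × sin 55° = 1.728 m/s.
Only the cross-stream component determines the crossing time; the current contributes nothing perpendicular to the bank.
Time = 327 / 1.728 = 189.191 s.

189.2 s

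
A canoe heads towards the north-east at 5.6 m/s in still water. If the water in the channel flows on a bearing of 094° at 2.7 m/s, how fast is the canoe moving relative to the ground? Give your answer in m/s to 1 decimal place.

Taking east as x and north as y: velocity relative to the water = (3.960, 3.960) m/s; the water relative to ground = (2.693, -0.188) m/s.
Velocity relative to ground = (3.960, 3.960) + (2.693, -0.188) = (6.653, 3.771) m/s.
Speed = |(6.653, 3.771)| = 7.648 m/s.

7.6 m/s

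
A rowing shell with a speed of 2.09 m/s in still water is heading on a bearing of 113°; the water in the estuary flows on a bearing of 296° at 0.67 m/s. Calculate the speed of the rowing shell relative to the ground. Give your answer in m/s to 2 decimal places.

Taking east as x and north as y: velocity relative to the water = (1.924, -0.817) m/s; the water relative to ground = (-0.602, 0.294) m/s.
Velocity relative to ground = (1.924, -0.817) + (-0.602, 0.294) = (1.322, -0.523) m/s.
Speed = |(1.322, -0.523)| = 1.421 m/s.

1.42 m/s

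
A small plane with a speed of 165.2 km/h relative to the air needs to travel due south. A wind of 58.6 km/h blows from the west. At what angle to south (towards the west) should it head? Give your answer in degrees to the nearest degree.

The wind pushes perpendicular to the desired track; the heading must have a component into the wind equal to 58.6 km/h: 165.2 sin θ = 58.6.
sin θ = 0.3547, so θ = 20.776°.

21°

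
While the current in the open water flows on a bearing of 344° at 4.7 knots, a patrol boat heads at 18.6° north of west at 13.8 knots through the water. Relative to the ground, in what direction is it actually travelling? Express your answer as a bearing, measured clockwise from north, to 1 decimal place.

Taking east as x and north as y: velocity relative to the water = (-13.079, 4.402) knots; the water relative to ground = (-1.295, 4.518) knots.
Velocity relative to ground = (-13.079, 4.402) + (-1.295, 4.518) = (-14.375, 8.920) knots.
Bearing = atan2(-14.37, 8.92) = 301.82° clockwise from north.

301.8°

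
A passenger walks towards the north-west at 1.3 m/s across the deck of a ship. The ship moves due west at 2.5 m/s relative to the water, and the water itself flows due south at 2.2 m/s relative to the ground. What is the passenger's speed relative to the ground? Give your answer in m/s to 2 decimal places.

3.65 m/s

In east/north components (m/s): passenger relative to ship = (-0.919, 0.919); ship relative to water = (-2.500, 0.000); water relative to ground = (0.000, -2.200).
Sum = (-3.419, -1.281) m/s.
Speed = |(-3.419, -1.281)| = 3.651 m/s.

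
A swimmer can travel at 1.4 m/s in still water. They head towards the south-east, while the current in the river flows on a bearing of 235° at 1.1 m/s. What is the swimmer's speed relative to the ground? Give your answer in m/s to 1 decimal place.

Taking east as x and north as y: velocity relative to the water = (0.990, -0.990) m/s; the water relative to ground = (-0.901, -0.631) m/s.
Velocity relative to ground = (0.990, -0.990) + (-0.901, -0.631) = (0.089, -1.621) m/s.
Speed = |(0.089, -1.621)| = 1.623 m/s.

1.6 m/s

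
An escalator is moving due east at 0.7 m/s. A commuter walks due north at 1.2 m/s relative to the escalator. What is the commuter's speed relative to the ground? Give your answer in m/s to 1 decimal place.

1.4 m/s

Taking east as x and north as y: escalator velocity = (0.700, 0.000) m/s; commuter velocity relative to escalator = (0.000, 1.200) m/s.
Velocity relative to ground = (0.700, 0.000) + (0.000, 1.200) = (0.700, 1.200) m/s.
Speed = |(0.700, 1.200)| = 1.389 m/s.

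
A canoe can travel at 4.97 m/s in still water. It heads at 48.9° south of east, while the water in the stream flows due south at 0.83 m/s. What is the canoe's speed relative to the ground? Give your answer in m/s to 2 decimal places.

Taking east as x and north as y: velocity relative to the water = (3.267, -3.745) m/s; the water relative to ground = (0.000, -0.830) m/s.
Velocity relative to ground = (3.267, -3.745) + (0.000, -0.830) = (3.267, -4.575) m/s.
Speed = |(3.267, -4.575)| = 5.622 m/s.

5.62 m/s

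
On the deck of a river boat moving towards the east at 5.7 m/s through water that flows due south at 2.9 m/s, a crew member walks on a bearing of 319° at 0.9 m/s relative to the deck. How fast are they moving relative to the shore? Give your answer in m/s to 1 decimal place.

5.6 m/s

In east/north components (m/s): crew member relative to river boat = (-0.590, 0.679); river boat relative to water = (5.700, 0.000); water relative to ground = (0.000, -2.900).
Sum = (5.110, -2.221) m/s.
Speed = |(5.110, -2.221)| = 5.571 m/s.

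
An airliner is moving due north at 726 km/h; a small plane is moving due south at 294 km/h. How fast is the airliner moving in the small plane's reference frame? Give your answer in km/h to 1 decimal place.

1020.0 km/h

Taking east as x and north as y: airliner velocity = (0.000, 726.000) km/h; small plane velocity = (0.000, -294.000) km/h.
Velocity of airliner relative to small plane = (0.000, 726.000) − (0.000, -294.000) = (0.000, 1020.000) km/h.
Magnitude = |(0.000, 1020.000)| = 1020.000 km/h.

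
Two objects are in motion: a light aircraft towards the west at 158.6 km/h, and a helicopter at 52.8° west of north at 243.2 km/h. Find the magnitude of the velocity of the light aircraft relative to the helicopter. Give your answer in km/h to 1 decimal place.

Taking east as x and north as y: light aircraft velocity = (-158.600, 0.000) km/h; helicopter velocity = (-193.716, 147.039) km/h.
Velocity of light aircraft relative to helicopter = (-158.600, 0.000) − (-193.716, 147.039) = (35.116, -147.039) km/h.
Magnitude = |(35.116, -147.039)| = 151.174 km/h.

151.2 km/h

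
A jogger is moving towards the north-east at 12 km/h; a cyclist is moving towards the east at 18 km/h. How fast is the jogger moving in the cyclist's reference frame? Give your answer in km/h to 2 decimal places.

Taking east as x and north as y: jogger velocity = (8.485, 8.485) km/h; cyclist velocity = (18.000, 0.000) km/h.
Velocity of jogger relative to cyclist = (8.485, 8.485) − (18.000, 0.000) = (-9.515, 8.485) km/h.
Magnitude = |(-9.515, 8.485)| = 12.749 km/h.

12.75 km/h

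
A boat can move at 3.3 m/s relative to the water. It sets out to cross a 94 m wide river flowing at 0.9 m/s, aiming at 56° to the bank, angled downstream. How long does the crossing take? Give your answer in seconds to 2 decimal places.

The component of the boat's velocity perpendicular to the bank is 3.3 × sin 56° = 2.736 m/s.
The current is parallel to the bank, so it does not affect the crossing time.
Time = 94 / 2.736 = 34.359 s.

34.36 s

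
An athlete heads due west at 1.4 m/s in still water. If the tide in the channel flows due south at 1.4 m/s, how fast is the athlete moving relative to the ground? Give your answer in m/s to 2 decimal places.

1.98 m/s

Taking east as x and north as y: velocity relative to the water = (-1.400, 0.000) m/s; the water relative to ground = (0.000, -1.400) m/s.
Velocity relative to ground = (-1.400, 0.000) + (0.000, -1.400) = (-1.400, -1.400) m/s.
Speed = |(-1.400, -1.400)| = 1.980 m/s.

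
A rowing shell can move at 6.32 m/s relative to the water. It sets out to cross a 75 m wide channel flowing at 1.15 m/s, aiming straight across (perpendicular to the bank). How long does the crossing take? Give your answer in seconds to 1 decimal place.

11.9 s

The component of the rowing shell's velocity perpendicular to the bank is 6.32 m/s.
The current is parallel to the bank, so it does not affect the crossing time.
Time = 75 / 6.320 = 11.867 s.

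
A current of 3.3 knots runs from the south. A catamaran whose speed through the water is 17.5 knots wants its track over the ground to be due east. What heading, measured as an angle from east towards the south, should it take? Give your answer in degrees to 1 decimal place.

The current pushes perpendicular to the desired track; the heading must have a component into the current equal to 3.3 knots: 17.5 sin θ = 3.3.
sin θ = 0.1886, so θ = 10.869°.

10.9°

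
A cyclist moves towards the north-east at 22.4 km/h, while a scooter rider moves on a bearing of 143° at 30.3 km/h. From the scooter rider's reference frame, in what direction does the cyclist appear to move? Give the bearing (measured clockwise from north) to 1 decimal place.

356.6°

Taking east as x and north as y: cyclist velocity = (15.839, 15.839) km/h; scooter rider velocity = (18.235, -24.199) km/h.
Velocity of cyclist relative to scooter rider = (15.839, 15.839) − (18.235, -24.199) = (-2.396, 40.038) km/h.
Bearing = atan2(-2.40, 40.04) = 356.58° clockwise from north.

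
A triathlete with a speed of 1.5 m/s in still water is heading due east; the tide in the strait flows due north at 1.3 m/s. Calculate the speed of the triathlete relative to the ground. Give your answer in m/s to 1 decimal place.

Taking east as x and north as y: velocity relative to the water = (1.500, 0.000) m/s; the water relative to ground = (0.000, 1.300) m/s.
Velocity relative to ground = (1.500, 0.000) + (0.000, 1.300) = (1.500, 1.300) m/s.
Speed = |(1.500, 1.300)| = 1.985 m/s.

2.0 m/s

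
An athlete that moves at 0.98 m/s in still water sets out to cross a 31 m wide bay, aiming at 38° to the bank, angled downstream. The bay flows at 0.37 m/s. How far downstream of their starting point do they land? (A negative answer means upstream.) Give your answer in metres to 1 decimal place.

58.7 m

Perpendicular speed = 0.603 m/s; crossing time = 31 / 0.603 = 51.380 s.
Net downstream speed = 1.142 m/s.
Drift = 1.142 × 51.380 = 58.689 m (downstream).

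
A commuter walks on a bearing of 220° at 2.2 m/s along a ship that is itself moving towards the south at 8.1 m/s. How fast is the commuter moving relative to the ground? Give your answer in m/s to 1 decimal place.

Taking east as x and north as y: ship velocity = (0.000, -8.100) m/s; commuter velocity relative to ship = (-1.414, -1.685) m/s.
Velocity relative to ground = (0.000, -8.100) + (-1.414, -1.685) = (-1.414, -9.785) m/s.
Speed = |(-1.414, -9.785)| = 9.887 m/s.

9.9 m/s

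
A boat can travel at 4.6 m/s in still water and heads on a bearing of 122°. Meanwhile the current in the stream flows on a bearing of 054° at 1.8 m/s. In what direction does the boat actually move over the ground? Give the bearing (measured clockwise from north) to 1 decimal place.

Taking east as x and north as y: velocity relative to the water = (3.901, -2.438) m/s; the water relative to ground = (1.456, 1.058) m/s.
Velocity relative to ground = (3.901, -2.438) + (1.456, 1.058) = (5.357, -1.380) m/s.
Bearing = atan2(5.36, -1.38) = 104.44° clockwise from north.

104.4°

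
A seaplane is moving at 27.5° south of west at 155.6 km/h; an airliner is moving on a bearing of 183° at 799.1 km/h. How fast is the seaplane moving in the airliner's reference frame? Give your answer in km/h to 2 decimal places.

732.50 km/h

Taking east as x and north as y: seaplane velocity = (-138.019, -71.848) km/h; airliner velocity = (-41.822, -798.005) km/h.
Velocity of seaplane relative to airliner = (-138.019, -71.848) − (-41.822, -798.005) = (-96.197, 726.157) km/h.
Magnitude = |(-96.197, 726.157)| = 732.501 km/h.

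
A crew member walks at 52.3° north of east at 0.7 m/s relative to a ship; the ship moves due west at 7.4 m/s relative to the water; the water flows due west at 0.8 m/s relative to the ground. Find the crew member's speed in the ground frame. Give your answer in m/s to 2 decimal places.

In east/north components (m/s): crew member relative to ship = (0.428, 0.554); ship relative to water = (-7.400, 0.000); water relative to ground = (-0.800, 0.000).
Sum = (-7.772, 0.554) m/s.
Speed = |(-7.772, 0.554)| = 7.792 m/s.

7.79 m/s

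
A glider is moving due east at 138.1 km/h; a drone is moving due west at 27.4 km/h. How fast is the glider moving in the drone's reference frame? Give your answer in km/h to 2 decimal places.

Taking east as x and north as y: glider velocity = (138.100, 0.000) km/h; drone velocity = (-27.400, 0.000) km/h.
Velocity of glider relative to drone = (138.100, 0.000) − (-27.400, 0.000) = (165.500, 0.000) km/h.
Magnitude = |(165.500, 0.000)| = 165.500 km/h.

165.50 km/h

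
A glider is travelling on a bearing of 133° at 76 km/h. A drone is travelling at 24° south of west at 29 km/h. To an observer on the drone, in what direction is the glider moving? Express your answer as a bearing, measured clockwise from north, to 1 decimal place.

Taking east as x and north as y: glider velocity = (55.583, -51.832) km/h; drone velocity = (-26.493, -11.795) km/h.
Velocity of glider relative to drone = (55.583, -51.832) − (-26.493, -11.795) = (82.076, -40.037) km/h.
Bearing = atan2(82.08, -40.04) = 116.00° clockwise from north.

116.0°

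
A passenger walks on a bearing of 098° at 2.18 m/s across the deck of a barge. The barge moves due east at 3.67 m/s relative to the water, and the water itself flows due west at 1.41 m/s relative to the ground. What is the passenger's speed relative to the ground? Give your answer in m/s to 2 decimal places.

4.43 m/s

In east/north components (m/s): passenger relative to barge = (2.159, -0.303); barge relative to water = (3.670, 0.000); water relative to ground = (-1.410, 0.000).
Sum = (4.419, -0.303) m/s.
Speed = |(4.419, -0.303)| = 4.429 m/s.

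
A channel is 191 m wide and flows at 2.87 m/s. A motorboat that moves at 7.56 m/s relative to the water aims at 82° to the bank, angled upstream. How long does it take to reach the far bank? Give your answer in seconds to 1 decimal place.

The component of the motorboat's velocity perpendicular to the bank is 7.56 × sin 82° = 7.486 m/s.
The flow acts along the bank and has no component across it.
Time = 191 / 7.486 = 25.513 s.

25.5 s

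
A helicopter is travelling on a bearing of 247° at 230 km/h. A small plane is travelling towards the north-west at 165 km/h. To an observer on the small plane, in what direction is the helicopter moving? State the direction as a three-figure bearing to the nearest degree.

Taking east as x and north as y: helicopter velocity = (-211.716, -89.868) km/h; small plane velocity = (-116.673, 116.673) km/h.
Velocity of helicopter relative to small plane = (-211.716, -89.868) − (-116.673, 116.673) = (-95.043, -206.541) km/h.
Bearing = atan2(-95.04, -206.54) = 204.71° clockwise from north.

205°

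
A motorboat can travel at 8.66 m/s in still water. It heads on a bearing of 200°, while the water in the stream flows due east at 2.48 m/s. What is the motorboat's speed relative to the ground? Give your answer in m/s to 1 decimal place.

Taking east as x and north as y: velocity relative to the water = (-2.962, -8.138) m/s; the water relative to ground = (2.480, 0.000) m/s.
Velocity relative to ground = (-2.962, -8.138) + (2.480, 0.000) = (-0.482, -8.138) m/s.
Speed = |(-0.482, -8.138)| = 8.152 m/s.

8.2 m/s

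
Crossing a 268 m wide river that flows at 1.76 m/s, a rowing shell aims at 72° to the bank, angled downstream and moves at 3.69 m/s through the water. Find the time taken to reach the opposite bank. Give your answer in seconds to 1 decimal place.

The component of the rowing shell's velocity perpendicular to the bank is 3.69 × sin 72° = 3.509 m/s.
The current is parallel to the bank, so it does not affect the crossing time.
Time = 268 / 3.509 = 76.366 s.

76.4 s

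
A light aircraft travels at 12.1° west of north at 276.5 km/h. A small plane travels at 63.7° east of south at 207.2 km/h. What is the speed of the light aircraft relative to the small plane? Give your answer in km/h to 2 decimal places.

Taking east as x and north as y: light aircraft velocity = (-57.960, 270.357) km/h; small plane velocity = (185.752, -91.804) km/h.
Velocity of light aircraft relative to small plane = (-57.960, 270.357) − (185.752, -91.804) = (-243.712, 362.161) km/h.
Magnitude = |(-243.712, 362.161)| = 436.527 km/h.

436.53 km/h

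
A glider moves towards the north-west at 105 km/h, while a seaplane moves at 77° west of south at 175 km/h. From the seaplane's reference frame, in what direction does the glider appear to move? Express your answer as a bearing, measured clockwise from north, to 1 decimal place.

Taking east as x and north as y: glider velocity = (-74.246, 74.246) km/h; seaplane velocity = (-170.515, -39.366) km/h.
Velocity of glider relative to seaplane = (-74.246, 74.246) − (-170.515, -39.366) = (96.269, 113.613) km/h.
Bearing = atan2(96.27, 113.61) = 40.28° clockwise from north.

040.3°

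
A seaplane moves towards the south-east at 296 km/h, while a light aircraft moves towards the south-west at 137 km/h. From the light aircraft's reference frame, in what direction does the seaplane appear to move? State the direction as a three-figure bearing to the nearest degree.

110°

Taking east as x and north as y: seaplane velocity = (209.304, -209.304) km/h; light aircraft velocity = (-96.874, -96.874) km/h.
Velocity of seaplane relative to light aircraft = (209.304, -209.304) − (-96.874, -96.874) = (306.177, -112.430) km/h.
Bearing = atan2(306.18, -112.43) = 110.16° clockwise from north.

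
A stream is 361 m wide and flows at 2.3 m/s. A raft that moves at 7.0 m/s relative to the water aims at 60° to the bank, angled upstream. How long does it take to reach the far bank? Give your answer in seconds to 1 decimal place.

The component of the raft's velocity perpendicular to the bank is 7.0 × sin 60° = 6.062 m/s.
Only the cross-stream component determines the crossing time; the current contributes nothing perpendicular to the bank.
Time = 361 / 6.062 = 59.550 s.

59.5 s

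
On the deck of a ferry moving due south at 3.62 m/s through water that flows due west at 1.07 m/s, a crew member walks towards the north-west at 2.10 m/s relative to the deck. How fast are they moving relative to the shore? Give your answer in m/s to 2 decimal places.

In east/north components (m/s): crew member relative to ferry = (-1.485, 1.485); ferry relative to water = (0.000, -3.620); water relative to ground = (-1.070, 0.000).
Sum = (-2.555, -2.135) m/s.
Speed = |(-2.555, -2.135)| = 3.330 m/s.

3.33 m/s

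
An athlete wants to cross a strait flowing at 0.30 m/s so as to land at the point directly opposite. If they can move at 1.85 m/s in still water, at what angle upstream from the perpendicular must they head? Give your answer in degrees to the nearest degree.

To cancel the current, the upstream component of the athlete's velocity must equal the flow: 1.85 sin θ = 0.30.
sin θ = 0.30 / 1.85 = 0.1622.
θ = arcsin(0.1622) = 9.332°.

9°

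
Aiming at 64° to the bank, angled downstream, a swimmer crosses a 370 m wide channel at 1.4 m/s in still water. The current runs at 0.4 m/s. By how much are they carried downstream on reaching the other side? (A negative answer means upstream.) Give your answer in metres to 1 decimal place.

298.1 m

Perpendicular speed = 1.258 m/s; crossing time = 370 / 1.258 = 294.045 s.
Net downstream speed = 1.014 m/s.
Drift = 1.014 × 294.045 = 298.079 m (downstream).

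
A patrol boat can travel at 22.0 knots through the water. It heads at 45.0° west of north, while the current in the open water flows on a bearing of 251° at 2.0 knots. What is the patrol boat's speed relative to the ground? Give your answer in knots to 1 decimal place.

22.9 knots

Taking east as x and north as y: velocity relative to the water = (-15.556, 15.556) knots; the water relative to ground = (-1.891, -0.651) knots.
Velocity relative to ground = (-15.556, 15.556) + (-1.891, -0.651) = (-17.447, 14.905) knots.
Speed = |(-17.447, 14.905)| = 22.947 knots.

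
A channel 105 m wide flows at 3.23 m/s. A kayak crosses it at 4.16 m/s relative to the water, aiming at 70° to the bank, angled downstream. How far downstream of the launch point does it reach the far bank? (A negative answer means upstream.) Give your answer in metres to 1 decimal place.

Perpendicular speed = 3.909 m/s; crossing time = 105 / 3.909 = 26.860 s.
Net downstream speed = 4.653 m/s.
Drift = 4.653 × 26.860 = 124.976 m (downstream).

125.0 m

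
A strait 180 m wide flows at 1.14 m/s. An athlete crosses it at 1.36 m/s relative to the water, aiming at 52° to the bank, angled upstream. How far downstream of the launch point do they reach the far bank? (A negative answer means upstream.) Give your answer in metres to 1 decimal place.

50.8 m

Perpendicular speed = 1.072 m/s; crossing time = 180 / 1.072 = 167.958 s.
Net downstream speed = 0.303 m/s.
Drift = 0.303 × 167.958 = 50.841 m (downstream).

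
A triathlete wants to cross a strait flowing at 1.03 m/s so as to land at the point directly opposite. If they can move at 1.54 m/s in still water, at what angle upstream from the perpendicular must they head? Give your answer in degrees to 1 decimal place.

To cancel the current, the upstream component of the triathlete's velocity must equal the flow: 1.54 sin θ = 1.03.
sin θ = 1.03 / 1.54 = 0.6688.
θ = arcsin(0.6688) = 41.977°.

42.0°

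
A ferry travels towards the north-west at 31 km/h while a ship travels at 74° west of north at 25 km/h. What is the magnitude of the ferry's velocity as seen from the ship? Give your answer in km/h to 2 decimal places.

Taking east as x and north as y: ferry velocity = (-21.920, 21.920) km/h; ship velocity = (-24.032, 6.891) km/h.
Velocity of ferry relative to ship = (-21.920, 21.920) − (-24.032, 6.891) = (2.111, 15.029) km/h.
Magnitude = |(2.111, 15.029)| = 15.177 km/h.

15.18 km/h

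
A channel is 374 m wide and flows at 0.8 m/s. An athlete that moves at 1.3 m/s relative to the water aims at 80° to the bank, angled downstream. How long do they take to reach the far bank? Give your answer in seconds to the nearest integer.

292 s

The component of the athlete's velocity perpendicular to the bank is 1.3 × sin 80° = 1.280 m/s.
The current is parallel to the bank, so it does not affect the crossing time.
Time = 374 / 1.280 = 292.130 s.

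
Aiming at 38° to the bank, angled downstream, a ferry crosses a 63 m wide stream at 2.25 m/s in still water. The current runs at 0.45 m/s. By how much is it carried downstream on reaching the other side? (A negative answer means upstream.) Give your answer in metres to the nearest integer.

101 m

Perpendicular speed = 1.385 m/s; crossing time = 63 / 1.385 = 45.480 s.
Net downstream speed = 2.223 m/s.
Drift = 2.223 × 45.480 = 101.102 m (downstream).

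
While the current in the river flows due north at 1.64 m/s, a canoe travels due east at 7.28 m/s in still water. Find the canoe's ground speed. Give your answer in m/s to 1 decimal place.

7.5 m/s

Taking east as x and north as y: velocity relative to the water = (7.280, 0.000) m/s; the water relative to ground = (0.000, 1.640) m/s.
Velocity relative to ground = (7.280, 0.000) + (0.000, 1.640) = (7.280, 1.640) m/s.
Speed = |(7.280, 1.640)| = 7.462 m/s.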